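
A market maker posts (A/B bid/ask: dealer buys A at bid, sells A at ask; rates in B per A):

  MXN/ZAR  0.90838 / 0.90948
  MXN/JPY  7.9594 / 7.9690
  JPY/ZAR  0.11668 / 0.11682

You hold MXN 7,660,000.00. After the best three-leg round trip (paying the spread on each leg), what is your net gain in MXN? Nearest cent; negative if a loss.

Net profit: MXN 161,901.95

Best loop MXN → JPY → ZAR → MXN:
MXN 7,660,000.00 × 7.9594 (sell MXN at bid) = JPY 60,969,004
JPY 60,969,004 × 0.11668 (sell JPY at bid) = ZAR 7,113,863.39
ZAR 7,113,863.39 ÷ 0.90948 (buy MXN at ask) = MXN 7,821,901.95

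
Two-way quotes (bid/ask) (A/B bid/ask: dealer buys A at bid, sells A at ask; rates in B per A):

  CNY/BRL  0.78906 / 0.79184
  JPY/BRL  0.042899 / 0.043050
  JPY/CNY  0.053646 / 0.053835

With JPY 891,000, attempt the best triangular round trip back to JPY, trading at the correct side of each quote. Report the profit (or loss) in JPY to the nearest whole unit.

Net profit: JPY 5,650

Best loop JPY → BRL → CNY → JPY:
JPY 891,000 × 0.042899 (sell JPY at bid) = BRL 38,223.01
BRL 38,223.01 ÷ 0.79184 (buy CNY at ask) = CNY 48,271.13
CNY 48,271.13 ÷ 0.053835 (buy JPY at ask) = JPY 896,650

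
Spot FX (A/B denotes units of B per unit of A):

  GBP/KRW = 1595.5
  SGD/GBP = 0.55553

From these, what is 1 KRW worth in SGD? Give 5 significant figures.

1 KRW ÷ 1595.5 = 0.000626763 GBP
0.000626763 GBP ÷ 0.55553 = 0.00112822 SGD

KRW/SGD = 0.0011282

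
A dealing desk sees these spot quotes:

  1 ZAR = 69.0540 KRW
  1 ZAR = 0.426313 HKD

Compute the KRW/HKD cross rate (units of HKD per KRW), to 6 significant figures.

1 KRW ÷ 69.0540 = 0.0144814 ZAR
0.0144814 ZAR × 0.426313 = 0.00617362 HKD

KRW/HKD = 0.00617362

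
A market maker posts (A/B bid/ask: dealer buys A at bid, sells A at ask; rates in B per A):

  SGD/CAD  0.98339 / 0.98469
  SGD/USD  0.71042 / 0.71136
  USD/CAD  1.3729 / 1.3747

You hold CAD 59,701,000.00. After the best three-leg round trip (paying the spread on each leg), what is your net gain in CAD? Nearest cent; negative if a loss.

Best loop CAD → USD → SGD → CAD:
CAD 59,701,000.00 ÷ 1.3747 (buy USD at ask) = USD 43,428,384.37
USD 43,428,384.37 ÷ 0.71136 (buy SGD at ask) = SGD 61,049,798.10
SGD 61,049,798.10 × 0.98339 (sell SGD at bid) = CAD 60,035,760.95

Net profit: CAD 334,760.95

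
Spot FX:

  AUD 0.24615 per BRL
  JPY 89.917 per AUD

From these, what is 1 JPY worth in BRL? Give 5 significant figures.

JPY/BRL = 0.045181

1 JPY ÷ 89.917 = 0.0111214 AUD
0.0111214 AUD ÷ 0.24615 = 0.0451813 BRL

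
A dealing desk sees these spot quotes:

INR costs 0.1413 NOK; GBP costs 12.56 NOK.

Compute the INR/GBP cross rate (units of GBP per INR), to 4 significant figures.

INR/GBP = 0.01125

1 INR × 0.1413 = 0.1413 NOK
0.1413 NOK ÷ 12.56 = 0.01125 GBP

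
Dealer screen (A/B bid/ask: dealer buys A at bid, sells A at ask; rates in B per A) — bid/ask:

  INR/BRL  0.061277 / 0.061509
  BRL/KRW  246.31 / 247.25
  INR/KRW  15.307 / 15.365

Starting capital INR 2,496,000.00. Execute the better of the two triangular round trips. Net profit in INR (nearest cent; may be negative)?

Best loop INR → KRW → BRL → INR:
INR 2,496,000.00 × 15.307 (sell INR at bid) = KRW 38,206,272
KRW 38,206,272 ÷ 247.25 (buy BRL at ask) = BRL 154,524.86
BRL 154,524.86 ÷ 0.061509 (buy INR at ask) = INR 2,512,231.73

Net profit: INR 16,231.73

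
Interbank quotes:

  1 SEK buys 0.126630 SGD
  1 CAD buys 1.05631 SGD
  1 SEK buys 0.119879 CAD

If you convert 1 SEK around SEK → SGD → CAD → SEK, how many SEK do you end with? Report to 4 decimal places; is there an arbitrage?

Around SEK → SGD → CAD → SEK: 1 × 0.126630 ÷ 1.05631 ÷ 0.119879 = 1.000005
Product ≈ 1 (deviation 0.000%, within rounding noise).

1.0000 (no arbitrage)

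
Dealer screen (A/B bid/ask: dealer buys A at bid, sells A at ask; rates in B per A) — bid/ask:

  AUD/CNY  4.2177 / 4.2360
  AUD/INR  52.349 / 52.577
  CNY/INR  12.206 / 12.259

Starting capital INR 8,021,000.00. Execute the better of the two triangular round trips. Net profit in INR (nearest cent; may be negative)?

Best loop INR → CNY → AUD → INR:
INR 8,021,000.00 ÷ 12.259 (buy CNY at ask) = CNY 654,294.80
CNY 654,294.80 ÷ 4.2360 (buy AUD at ask) = AUD 154,460.53
AUD 154,460.53 × 52.349 (sell AUD at bid) = INR 8,085,854.27

Net profit: INR 64,854.27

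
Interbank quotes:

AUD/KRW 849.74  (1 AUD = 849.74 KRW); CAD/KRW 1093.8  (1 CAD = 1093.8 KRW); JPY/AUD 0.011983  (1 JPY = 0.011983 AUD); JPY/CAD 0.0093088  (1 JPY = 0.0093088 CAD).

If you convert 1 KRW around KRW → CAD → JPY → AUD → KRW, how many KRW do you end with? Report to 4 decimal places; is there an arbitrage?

1.0000 (no arbitrage)

Around KRW → CAD → JPY → AUD → KRW: 1 ÷ 1093.8 ÷ 0.0093088 × 0.011983 × 849.74 = 1.000046
Product ≈ 1 (deviation 0.005%, within rounding noise).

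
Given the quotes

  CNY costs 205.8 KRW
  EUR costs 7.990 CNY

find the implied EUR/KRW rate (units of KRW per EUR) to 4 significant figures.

EUR/KRW = 1644

1 EUR × 7.990 = 7.99 CNY
7.99 CNY × 205.8 = 1644.34 KRW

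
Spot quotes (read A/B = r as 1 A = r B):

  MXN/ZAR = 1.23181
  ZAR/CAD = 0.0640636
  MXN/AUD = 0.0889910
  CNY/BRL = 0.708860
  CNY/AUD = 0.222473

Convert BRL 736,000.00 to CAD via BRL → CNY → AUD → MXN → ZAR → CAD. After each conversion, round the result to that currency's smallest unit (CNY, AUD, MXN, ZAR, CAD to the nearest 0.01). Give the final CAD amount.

BRL 736,000.00 ÷ 0.708860 = CNY 1,038,286.83
CNY 1,038,286.83 × 0.222473 = AUD 230,990.79
AUD 230,990.79 ÷ 0.0889910 = MXN 2,595,664.62
MXN 2,595,664.62 × 1.23181 = ZAR 3,197,365.64
ZAR 3,197,365.64 × 0.0640636 = CAD 204,834.75

CAD 204,834.75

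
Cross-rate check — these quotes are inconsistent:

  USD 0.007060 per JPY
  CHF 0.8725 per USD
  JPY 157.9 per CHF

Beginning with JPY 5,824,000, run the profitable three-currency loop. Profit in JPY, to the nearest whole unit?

Profit: JPY 163,825

Profitable loop is JPY → CHF → USD → JPY:
JPY 5,824,000 ÷ 157.9 = CHF 36,884.10
CHF 36,884.10 ÷ 0.8725 = USD 42,274.04
USD 42,274.04 ÷ 0.007060 = JPY 5,987,825
Profit = JPY 5,987,825 − JPY 5,824,000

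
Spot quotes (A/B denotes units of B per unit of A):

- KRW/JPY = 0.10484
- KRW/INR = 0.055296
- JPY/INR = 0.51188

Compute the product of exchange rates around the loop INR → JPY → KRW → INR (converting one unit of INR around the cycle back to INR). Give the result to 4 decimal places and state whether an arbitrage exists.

Around INR → JPY → KRW → INR: 1 ÷ 0.51188 ÷ 0.10484 × 0.055296 = 1.030383
Product > 1; profitable direction is INR → JPY → KRW → INR.

1.0304 (arbitrage exists)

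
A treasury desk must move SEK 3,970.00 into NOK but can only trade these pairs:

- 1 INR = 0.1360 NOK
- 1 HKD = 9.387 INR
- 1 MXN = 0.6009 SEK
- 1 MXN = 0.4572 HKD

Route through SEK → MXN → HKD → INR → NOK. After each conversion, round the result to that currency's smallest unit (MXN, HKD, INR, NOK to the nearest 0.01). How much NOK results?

SEK 3,970.00 ÷ 0.6009 = MXN 6,606.76
MXN 6,606.76 × 0.4572 = HKD 3,020.61
HKD 3,020.61 × 9.387 = INR 28,354.47
INR 28,354.47 × 0.1360 = NOK 3,856.21

NOK 3,856.21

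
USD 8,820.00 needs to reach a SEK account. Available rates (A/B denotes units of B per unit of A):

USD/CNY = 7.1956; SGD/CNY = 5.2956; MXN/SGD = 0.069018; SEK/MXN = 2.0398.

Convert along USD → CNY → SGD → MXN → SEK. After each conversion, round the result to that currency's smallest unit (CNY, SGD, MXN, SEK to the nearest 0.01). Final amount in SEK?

USD 8,820.00 × 7.1956 = CNY 63,465.19
CNY 63,465.19 ÷ 5.2956 = SGD 11,984.51
SGD 11,984.51 ÷ 0.069018 = MXN 173,643.25
MXN 173,643.25 ÷ 2.0398 = SEK 85,127.59

SEK 85,127.59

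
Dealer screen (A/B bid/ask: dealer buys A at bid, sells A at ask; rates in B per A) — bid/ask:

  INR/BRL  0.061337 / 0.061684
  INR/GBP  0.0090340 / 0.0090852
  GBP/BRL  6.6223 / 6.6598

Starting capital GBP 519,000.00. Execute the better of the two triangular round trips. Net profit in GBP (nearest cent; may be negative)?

Best loop GBP → INR → BRL → GBP:
GBP 519,000.00 ÷ 0.0090852 (buy INR at ask) = INR 57,125,875.05
INR 57,125,875.05 × 0.061337 (sell INR at bid) = BRL 3,503,929.80
BRL 3,503,929.80 ÷ 6.6598 (buy GBP at ask) = GBP 526,131.39

Net profit: GBP 7,131.39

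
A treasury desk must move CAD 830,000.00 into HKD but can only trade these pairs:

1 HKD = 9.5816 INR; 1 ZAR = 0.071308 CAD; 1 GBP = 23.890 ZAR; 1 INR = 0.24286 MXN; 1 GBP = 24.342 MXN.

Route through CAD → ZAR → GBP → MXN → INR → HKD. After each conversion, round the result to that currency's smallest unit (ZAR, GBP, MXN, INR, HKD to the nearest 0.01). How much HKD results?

CAD 830,000.00 ÷ 0.071308 = ZAR 11,639,647.73
ZAR 11,639,647.73 ÷ 23.890 = GBP 487,218.41
GBP 487,218.41 × 24.342 = MXN 11,859,870.54
MXN 11,859,870.54 ÷ 0.24286 = INR 48,834,186.53
INR 48,834,186.53 ÷ 9.5816 = HKD 5,096,663.03

HKD 5,096,663.03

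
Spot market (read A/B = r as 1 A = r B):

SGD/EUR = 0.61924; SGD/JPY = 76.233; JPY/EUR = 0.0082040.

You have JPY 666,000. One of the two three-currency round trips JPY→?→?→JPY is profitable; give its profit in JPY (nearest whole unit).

Profitable loop is JPY → EUR → SGD → JPY:
JPY 666,000 × 0.0082040 = EUR 5,463.86
EUR 5,463.86 ÷ 0.61924 = SGD 8,823.50
SGD 8,823.50 × 76.233 = JPY 672,642
Profit = JPY 672,642 − JPY 666,000

Profit: JPY 6,642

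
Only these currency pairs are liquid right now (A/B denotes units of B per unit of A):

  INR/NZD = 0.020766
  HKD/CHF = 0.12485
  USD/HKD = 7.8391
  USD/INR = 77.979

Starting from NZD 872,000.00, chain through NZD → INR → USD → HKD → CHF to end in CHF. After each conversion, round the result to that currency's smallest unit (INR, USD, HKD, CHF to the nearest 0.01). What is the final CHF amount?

CHF 527,036.54

NZD 872,000.00 ÷ 0.020766 = INR 41,991,717.23
INR 41,991,717.23 ÷ 77.979 = USD 538,500.33
USD 538,500.33 × 7.8391 = HKD 4,221,357.94
HKD 4,221,357.94 × 0.12485 = CHF 527,036.54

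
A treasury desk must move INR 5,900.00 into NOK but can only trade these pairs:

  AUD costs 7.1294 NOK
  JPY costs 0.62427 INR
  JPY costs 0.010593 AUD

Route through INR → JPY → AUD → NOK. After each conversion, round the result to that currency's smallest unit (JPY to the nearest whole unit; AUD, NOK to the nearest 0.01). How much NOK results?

NOK 713.72

INR 5,900.00 ÷ 0.62427 = JPY 9,451
JPY 9,451 × 0.010593 = AUD 100.11
AUD 100.11 × 7.1294 = NOK 713.72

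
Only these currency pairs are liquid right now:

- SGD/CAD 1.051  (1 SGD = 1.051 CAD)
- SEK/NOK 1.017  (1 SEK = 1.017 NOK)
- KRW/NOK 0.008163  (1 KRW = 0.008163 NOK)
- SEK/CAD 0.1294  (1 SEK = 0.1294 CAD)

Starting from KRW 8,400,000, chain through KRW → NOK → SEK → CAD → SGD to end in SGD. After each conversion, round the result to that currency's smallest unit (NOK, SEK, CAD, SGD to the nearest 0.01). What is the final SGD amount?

KRW 8,400,000 × 0.008163 = NOK 68,569.20
NOK 68,569.20 ÷ 1.017 = SEK 67,423.01
SEK 67,423.01 × 0.1294 = CAD 8,724.54
CAD 8,724.54 ÷ 1.051 = SGD 8,301.18

SGD 8,301.18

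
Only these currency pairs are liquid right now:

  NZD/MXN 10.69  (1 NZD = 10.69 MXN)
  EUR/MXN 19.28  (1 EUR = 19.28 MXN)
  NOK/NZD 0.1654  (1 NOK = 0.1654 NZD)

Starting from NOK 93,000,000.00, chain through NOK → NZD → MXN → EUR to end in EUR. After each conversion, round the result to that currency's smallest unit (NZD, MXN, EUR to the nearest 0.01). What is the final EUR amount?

NOK 93,000,000.00 × 0.1654 = NZD 15,382,200.00
NZD 15,382,200.00 × 10.69 = MXN 164,435,718.00
MXN 164,435,718.00 ÷ 19.28 = EUR 8,528,823.55

EUR 8,528,823.55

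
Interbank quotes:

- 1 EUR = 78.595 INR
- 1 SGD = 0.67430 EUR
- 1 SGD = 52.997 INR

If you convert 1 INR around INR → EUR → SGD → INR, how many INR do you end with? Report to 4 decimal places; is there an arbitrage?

1.0000 (no arbitrage)

Around INR → EUR → SGD → INR: 1 ÷ 78.595 ÷ 0.67430 × 52.997 = 1.000007
Product ≈ 1 (deviation 0.001%, within rounding noise).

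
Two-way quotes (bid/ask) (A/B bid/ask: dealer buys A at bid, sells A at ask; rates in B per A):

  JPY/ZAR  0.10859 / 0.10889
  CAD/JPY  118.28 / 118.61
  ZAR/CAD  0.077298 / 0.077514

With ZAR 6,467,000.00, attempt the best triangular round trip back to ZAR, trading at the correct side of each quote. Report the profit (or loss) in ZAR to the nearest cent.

Net result: ZAR -7,284.24 (no profitable arbitrage after spreads)

Best loop ZAR → JPY → CAD → ZAR:
ZAR 6,467,000.00 ÷ 0.10889 (buy JPY at ask) = JPY 59,390,210
JPY 59,390,210 ÷ 118.61 (buy CAD at ask) = CAD 500,718.41
CAD 500,718.41 ÷ 0.077514 (buy ZAR at ask) = ZAR 6,459,715.76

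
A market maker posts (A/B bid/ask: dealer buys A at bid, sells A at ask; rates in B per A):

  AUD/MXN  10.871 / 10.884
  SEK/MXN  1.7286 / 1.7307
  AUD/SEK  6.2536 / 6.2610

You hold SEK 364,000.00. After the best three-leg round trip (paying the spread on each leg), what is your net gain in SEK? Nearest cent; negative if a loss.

Net profit: SEK 1,178.65

Best loop SEK → AUD → MXN → SEK:
SEK 364,000.00 ÷ 6.2610 (buy AUD at ask) = AUD 58,137.68
AUD 58,137.68 × 10.871 (sell AUD at bid) = MXN 632,014.69
MXN 632,014.69 ÷ 1.7307 (buy SEK at ask) = SEK 365,178.65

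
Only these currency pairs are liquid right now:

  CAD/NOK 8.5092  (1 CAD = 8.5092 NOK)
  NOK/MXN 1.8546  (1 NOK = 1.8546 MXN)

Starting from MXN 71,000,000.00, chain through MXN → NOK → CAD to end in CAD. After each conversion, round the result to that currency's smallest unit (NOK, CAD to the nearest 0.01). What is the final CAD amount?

MXN 71,000,000.00 ÷ 1.8546 = NOK 38,283,187.75
NOK 38,283,187.75 ÷ 8.5092 = CAD 4,499,034.90

CAD 4,499,034.90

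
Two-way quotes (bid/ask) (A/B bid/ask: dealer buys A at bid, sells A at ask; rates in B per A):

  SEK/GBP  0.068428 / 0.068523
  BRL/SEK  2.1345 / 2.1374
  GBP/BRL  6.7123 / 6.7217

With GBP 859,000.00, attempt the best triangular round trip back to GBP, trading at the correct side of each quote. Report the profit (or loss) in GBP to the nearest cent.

Net profit: GBP 13,553.10

Best loop GBP → SEK → BRL → GBP:
GBP 859,000.00 ÷ 0.068523 (buy SEK at ask) = SEK 12,535,936.84
SEK 12,535,936.84 ÷ 2.1374 (buy BRL at ask) = BRL 5,865,040.16
BRL 5,865,040.16 ÷ 6.7217 (buy GBP at ask) = GBP 872,553.10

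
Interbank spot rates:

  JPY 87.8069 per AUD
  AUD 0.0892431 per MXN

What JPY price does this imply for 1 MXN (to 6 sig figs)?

1 MXN × 0.0892431 = 0.0892431 AUD
0.0892431 AUD × 87.8069 = 7.83616 JPY

MXN/JPY = 7.83616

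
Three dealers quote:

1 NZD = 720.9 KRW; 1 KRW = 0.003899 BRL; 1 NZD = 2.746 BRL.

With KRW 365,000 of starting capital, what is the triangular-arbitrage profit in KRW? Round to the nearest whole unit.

Profit: KRW 8,612

Profitable loop is KRW → BRL → NZD → KRW:
KRW 365,000 × 0.003899 = BRL 1,423.13
BRL 1,423.13 ÷ 2.746 = NZD 518.26
NZD 518.26 × 720.9 = KRW 373,612
Profit = KRW 373,612 − KRW 365,000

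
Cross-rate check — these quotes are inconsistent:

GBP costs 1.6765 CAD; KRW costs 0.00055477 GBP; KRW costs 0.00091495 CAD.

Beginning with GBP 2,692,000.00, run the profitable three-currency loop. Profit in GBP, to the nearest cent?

Profit: GBP 44,492.23

Profitable loop is GBP → CAD → KRW → GBP:
GBP 2,692,000.00 × 1.6765 = CAD 4,513,138.00
CAD 4,513,138.00 ÷ 0.00091495 = KRW 4,932,660,801
KRW 4,932,660,801 × 0.00055477 = GBP 2,736,492.23
Profit = GBP 2,736,492.23 − GBP 2,692,000.00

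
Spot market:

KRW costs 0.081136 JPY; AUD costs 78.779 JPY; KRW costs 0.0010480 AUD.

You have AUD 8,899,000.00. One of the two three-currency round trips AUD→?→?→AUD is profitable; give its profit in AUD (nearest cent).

Profitable loop is AUD → JPY → KRW → AUD:
AUD 8,899,000.00 × 78.779 = JPY 701,054,321
JPY 701,054,321 ÷ 0.081136 = KRW 8,640,484,138
KRW 8,640,484,138 × 0.0010480 = AUD 9,055,227.38
Profit = AUD 9,055,227.38 − AUD 8,899,000.00

Profit: AUD 156,227.38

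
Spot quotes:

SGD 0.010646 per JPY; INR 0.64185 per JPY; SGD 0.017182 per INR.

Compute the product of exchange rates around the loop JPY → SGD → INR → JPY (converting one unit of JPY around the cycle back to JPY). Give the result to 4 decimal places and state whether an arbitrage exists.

Around JPY → SGD → INR → JPY: 1 × 0.010646 ÷ 0.017182 ÷ 0.64185 = 0.965338
Product < 1; profitable direction is JPY → INR → SGD → JPY.

0.9653 (arbitrage exists)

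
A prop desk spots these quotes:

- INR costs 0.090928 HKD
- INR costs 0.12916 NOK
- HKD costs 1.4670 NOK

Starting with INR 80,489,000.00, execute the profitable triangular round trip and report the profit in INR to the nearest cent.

Profit: INR 2,636,878.47

Profitable loop is INR → HKD → NOK → INR:
INR 80,489,000.00 × 0.090928 = HKD 7,318,703.79
HKD 7,318,703.79 × 1.4670 = NOK 10,736,538.46
NOK 10,736,538.46 ÷ 0.12916 = INR 83,125,878.47
Profit = INR 83,125,878.47 − INR 80,489,000.00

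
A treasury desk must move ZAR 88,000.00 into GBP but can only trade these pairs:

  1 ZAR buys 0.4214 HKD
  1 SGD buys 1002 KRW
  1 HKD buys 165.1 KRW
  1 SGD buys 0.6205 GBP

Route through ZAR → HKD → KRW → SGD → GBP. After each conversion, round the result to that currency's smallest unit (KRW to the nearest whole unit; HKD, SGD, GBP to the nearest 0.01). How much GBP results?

ZAR 88,000.00 × 0.4214 = HKD 37,083.20
HKD 37,083.20 × 165.1 = KRW 6,122,436
KRW 6,122,436 ÷ 1002 = SGD 6,110.22
SGD 6,110.22 × 0.6205 = GBP 3,791.39

GBP 3,791.39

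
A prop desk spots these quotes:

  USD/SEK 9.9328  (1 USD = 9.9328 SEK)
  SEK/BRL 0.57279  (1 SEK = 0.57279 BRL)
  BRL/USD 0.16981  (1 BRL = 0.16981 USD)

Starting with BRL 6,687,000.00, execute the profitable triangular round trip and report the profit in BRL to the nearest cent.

Profit: BRL 234,511.47

Profitable loop is BRL → SEK → USD → BRL:
BRL 6,687,000.00 ÷ 0.57279 = SEK 11,674,435.66
SEK 11,674,435.66 ÷ 9.9328 = USD 1,175,341.86
USD 1,175,341.86 ÷ 0.16981 = BRL 6,921,511.47
Profit = BRL 6,921,511.47 − BRL 6,687,000.00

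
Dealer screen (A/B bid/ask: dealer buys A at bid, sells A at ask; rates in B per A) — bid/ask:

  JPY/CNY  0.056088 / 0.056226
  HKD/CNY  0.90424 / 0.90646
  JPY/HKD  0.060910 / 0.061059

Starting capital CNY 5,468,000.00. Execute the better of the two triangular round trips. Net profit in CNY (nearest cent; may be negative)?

Best loop CNY → HKD → JPY → CNY:
CNY 5,468,000.00 ÷ 0.90646 (buy HKD at ask) = HKD 6,032,257.35
HKD 6,032,257.35 ÷ 0.061059 (buy JPY at ask) = JPY 98,793,910
JPY 98,793,910 × 0.056088 (sell JPY at bid) = CNY 5,541,152.83

Net profit: CNY 73,152.83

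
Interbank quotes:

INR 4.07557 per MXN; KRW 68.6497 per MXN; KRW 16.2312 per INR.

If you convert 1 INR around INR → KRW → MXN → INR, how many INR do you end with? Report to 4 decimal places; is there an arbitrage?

0.9636 (arbitrage exists)

Around INR → KRW → MXN → INR: 1 × 16.2312 ÷ 68.6497 × 4.07557 = 0.963608
Product < 1; profitable direction is INR → MXN → KRW → INR.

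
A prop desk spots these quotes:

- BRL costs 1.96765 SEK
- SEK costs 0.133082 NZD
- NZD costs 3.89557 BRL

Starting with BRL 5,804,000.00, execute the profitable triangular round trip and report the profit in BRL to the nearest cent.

Profitable loop is BRL → SEK → NZD → BRL:
BRL 5,804,000.00 × 1.96765 = SEK 11,420,240.60
SEK 11,420,240.60 × 0.133082 = NZD 1,519,828.46
NZD 1,519,828.46 × 3.89557 = BRL 5,920,598.15
Profit = BRL 5,920,598.15 − BRL 5,804,000.00

Profit: BRL 116,598.15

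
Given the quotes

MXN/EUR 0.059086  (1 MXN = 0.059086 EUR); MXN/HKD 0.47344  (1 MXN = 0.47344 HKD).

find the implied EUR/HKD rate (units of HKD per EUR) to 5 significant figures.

1 EUR ÷ 0.059086 = 16.9245 MXN
16.9245 MXN × 0.47344 = 8.01273 HKD

EUR/HKD = 8.0127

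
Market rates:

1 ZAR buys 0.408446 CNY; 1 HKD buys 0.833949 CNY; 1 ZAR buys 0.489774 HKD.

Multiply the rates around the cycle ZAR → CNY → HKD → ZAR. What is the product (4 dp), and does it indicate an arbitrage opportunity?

Around ZAR → CNY → HKD → ZAR: 1 × 0.408446 ÷ 0.833949 ÷ 0.489774 = 0.999999
Product ≈ 1 (deviation 0.000%, within rounding noise).

1.0000 (no arbitrage)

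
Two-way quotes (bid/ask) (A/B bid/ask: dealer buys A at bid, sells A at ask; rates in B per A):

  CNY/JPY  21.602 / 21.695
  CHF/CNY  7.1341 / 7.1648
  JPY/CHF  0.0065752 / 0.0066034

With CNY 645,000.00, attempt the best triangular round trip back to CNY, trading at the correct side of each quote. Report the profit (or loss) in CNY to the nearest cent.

Net profit: CNY 8,584.64

Best loop CNY → JPY → CHF → CNY:
CNY 645,000.00 × 21.602 (sell CNY at bid) = JPY 13,933,290
JPY 13,933,290 × 0.0065752 (sell JPY at bid) = CHF 91,614.17
CHF 91,614.17 × 7.1341 (sell CHF at bid) = CNY 653,584.64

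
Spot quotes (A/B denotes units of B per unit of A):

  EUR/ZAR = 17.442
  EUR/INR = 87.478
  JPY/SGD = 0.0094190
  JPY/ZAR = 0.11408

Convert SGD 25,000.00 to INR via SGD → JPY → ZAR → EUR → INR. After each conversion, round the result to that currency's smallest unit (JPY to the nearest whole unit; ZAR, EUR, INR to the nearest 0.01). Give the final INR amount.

SGD 25,000.00 ÷ 0.0094190 = JPY 2,654,210
JPY 2,654,210 × 0.11408 = ZAR 302,792.28
ZAR 302,792.28 ÷ 17.442 = EUR 17,359.95
EUR 17,359.95 × 87.478 = INR 1,518,613.71

INR 1,518,613.71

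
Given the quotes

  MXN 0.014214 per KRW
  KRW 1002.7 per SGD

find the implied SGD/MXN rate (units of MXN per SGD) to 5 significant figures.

1 SGD × 1002.7 = 1002.7 KRW
1002.7 KRW × 0.014214 = 14.2524 MXN

SGD/MXN = 14.252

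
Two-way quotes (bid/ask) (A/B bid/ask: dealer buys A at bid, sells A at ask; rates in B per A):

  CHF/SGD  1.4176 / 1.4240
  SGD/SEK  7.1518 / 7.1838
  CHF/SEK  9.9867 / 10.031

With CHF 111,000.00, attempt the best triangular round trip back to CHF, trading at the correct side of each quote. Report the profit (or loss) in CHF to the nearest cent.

Net profit: CHF 1,188.36

Best loop CHF → SGD → SEK → CHF:
CHF 111,000.00 × 1.4176 (sell CHF at bid) = SGD 157,353.60
SGD 157,353.60 × 7.1518 (sell SGD at bid) = SEK 1,125,361.48
SEK 1,125,361.48 ÷ 10.031 (buy CHF at ask) = CHF 112,188.36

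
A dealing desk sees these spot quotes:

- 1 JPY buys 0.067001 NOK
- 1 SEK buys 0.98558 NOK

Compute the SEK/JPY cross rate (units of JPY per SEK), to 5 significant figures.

SEK/JPY = 14.710

1 SEK × 0.98558 = 0.98558 NOK
0.98558 NOK ÷ 0.067001 = 14.7099 JPY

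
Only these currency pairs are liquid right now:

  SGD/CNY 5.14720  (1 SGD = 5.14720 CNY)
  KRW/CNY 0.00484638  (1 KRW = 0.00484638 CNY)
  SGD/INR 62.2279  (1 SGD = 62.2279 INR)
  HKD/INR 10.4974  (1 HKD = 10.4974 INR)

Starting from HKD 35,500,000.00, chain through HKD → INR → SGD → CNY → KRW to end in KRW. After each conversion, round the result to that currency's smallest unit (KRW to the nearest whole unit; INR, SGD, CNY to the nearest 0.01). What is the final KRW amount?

HKD 35,500,000.00 × 10.4974 = INR 372,657,700.00
INR 372,657,700.00 ÷ 62.2279 = SGD 5,988,595.15
SGD 5,988,595.15 × 5.14720 = CNY 30,824,496.96
CNY 30,824,496.96 ÷ 0.00484638 = KRW 6,360,313,669

KRW 6,360,313,669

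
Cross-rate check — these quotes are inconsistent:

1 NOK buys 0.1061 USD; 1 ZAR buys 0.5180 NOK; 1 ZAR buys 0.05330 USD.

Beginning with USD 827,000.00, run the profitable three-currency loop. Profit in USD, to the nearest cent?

Profitable loop is USD → ZAR → NOK → USD:
USD 827,000.00 ÷ 0.05330 = ZAR 15,515,947.47
ZAR 15,515,947.47 × 0.5180 = NOK 8,037,260.79
NOK 8,037,260.79 × 0.1061 = USD 852,753.37
Profit = USD 852,753.37 − USD 827,000.00

Profit: USD 25,753.37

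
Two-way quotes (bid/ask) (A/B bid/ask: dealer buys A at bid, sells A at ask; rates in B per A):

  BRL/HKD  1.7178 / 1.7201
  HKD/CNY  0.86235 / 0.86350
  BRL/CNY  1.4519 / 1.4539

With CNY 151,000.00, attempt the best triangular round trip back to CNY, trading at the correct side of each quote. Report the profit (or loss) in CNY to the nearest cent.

Net profit: CNY 2,850.38

Best loop CNY → BRL → HKD → CNY:
CNY 151,000.00 ÷ 1.4539 (buy BRL at ask) = BRL 103,858.59
BRL 103,858.59 × 1.7178 (sell BRL at bid) = HKD 178,408.28
HKD 178,408.28 × 0.86235 (sell HKD at bid) = CNY 153,850.38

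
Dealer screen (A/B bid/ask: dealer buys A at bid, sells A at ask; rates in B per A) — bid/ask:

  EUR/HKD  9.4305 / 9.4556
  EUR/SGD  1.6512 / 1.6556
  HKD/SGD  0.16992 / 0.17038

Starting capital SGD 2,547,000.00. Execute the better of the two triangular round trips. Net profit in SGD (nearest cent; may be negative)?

Net profit: SGD 63,483.30

Best loop SGD → HKD → EUR → SGD:
SGD 2,547,000.00 ÷ 0.17038 (buy HKD at ask) = HKD 14,948,937.67
HKD 14,948,937.67 ÷ 9.4556 (buy EUR at ask) = EUR 1,580,961.30
EUR 1,580,961.30 × 1.6512 (sell EUR at bid) = SGD 2,610,483.30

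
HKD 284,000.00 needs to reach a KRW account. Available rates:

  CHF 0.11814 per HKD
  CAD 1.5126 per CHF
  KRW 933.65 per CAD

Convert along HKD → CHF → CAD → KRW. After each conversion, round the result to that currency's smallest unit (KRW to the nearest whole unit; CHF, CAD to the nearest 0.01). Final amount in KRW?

KRW 47,383,102

HKD 284,000.00 × 0.11814 = CHF 33,551.76
CHF 33,551.76 × 1.5126 = CAD 50,750.39
CAD 50,750.39 × 933.65 = KRW 47,383,102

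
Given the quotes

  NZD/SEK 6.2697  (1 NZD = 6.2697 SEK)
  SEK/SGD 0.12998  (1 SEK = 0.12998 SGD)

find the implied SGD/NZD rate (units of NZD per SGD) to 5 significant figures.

1 SGD ÷ 0.12998 = 7.69349 SEK
7.69349 SEK ÷ 6.2697 = 1.22709 NZD

SGD/NZD = 1.2271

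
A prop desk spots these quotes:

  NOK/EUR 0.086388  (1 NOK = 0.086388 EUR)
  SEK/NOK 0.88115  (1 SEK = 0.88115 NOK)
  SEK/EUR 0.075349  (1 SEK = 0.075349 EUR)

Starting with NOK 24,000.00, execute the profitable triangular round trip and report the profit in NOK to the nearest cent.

Profitable loop is NOK → EUR → SEK → NOK:
NOK 24,000.00 × 0.086388 = EUR 2,073.31
EUR 2,073.31 ÷ 0.075349 = SEK 27,516.12
SEK 27,516.12 × 0.88115 = NOK 24,245.83
Profit = NOK 24,245.83 − NOK 24,000.00

Profit: NOK 245.83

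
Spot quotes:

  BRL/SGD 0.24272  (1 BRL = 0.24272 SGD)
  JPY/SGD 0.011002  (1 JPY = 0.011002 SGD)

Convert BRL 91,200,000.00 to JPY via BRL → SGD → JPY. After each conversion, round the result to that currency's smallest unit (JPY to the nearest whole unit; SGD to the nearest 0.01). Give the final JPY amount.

BRL 91,200,000.00 × 0.24272 = SGD 22,136,064.00
SGD 22,136,064.00 ÷ 0.011002 = JPY 2,012,003,636

JPY 2,012,003,636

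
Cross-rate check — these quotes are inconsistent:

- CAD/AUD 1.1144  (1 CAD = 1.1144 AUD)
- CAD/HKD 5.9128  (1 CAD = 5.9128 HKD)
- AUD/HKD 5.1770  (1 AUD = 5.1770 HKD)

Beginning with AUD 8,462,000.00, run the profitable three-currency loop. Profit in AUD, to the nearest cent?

Profit: AUD 210,552.59

Profitable loop is AUD → CAD → HKD → AUD:
AUD 8,462,000.00 ÷ 1.1144 = CAD 7,593,323.76
CAD 7,593,323.76 × 5.9128 = HKD 44,897,804.74
HKD 44,897,804.74 ÷ 5.1770 = AUD 8,672,552.59
Profit = AUD 8,672,552.59 − AUD 8,462,000.00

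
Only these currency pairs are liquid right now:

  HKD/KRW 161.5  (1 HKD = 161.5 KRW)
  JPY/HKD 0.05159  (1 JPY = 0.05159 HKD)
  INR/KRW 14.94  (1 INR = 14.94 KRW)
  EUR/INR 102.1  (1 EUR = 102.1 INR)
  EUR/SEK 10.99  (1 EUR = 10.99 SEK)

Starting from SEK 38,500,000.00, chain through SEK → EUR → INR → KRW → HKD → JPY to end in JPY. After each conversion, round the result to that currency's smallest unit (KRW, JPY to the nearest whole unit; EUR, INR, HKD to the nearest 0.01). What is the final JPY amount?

SEK 38,500,000.00 ÷ 10.99 = EUR 3,503,184.71
EUR 3,503,184.71 × 102.1 = INR 357,675,158.89
INR 357,675,158.89 × 14.94 = KRW 5,343,666,874
KRW 5,343,666,874 ÷ 161.5 = HKD 33,087,720.58
HKD 33,087,720.58 ÷ 0.05159 = JPY 641,359,189

JPY 641,359,189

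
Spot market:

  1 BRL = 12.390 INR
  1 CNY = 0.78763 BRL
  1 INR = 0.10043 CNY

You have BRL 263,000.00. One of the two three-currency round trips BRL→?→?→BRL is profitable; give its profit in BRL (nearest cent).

Profitable loop is BRL → CNY → INR → BRL:
BRL 263,000.00 ÷ 0.78763 = CNY 333,913.13
CNY 333,913.13 ÷ 0.10043 = INR 3,324,834.53
INR 3,324,834.53 ÷ 12.390 = BRL 268,348.23
Profit = BRL 268,348.23 − BRL 263,000.00

Profit: BRL 5,348.23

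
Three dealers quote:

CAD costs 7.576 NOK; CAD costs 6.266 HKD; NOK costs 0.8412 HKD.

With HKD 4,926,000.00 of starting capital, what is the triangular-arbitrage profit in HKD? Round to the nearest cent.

Profit: HKD 84,063.69

Profitable loop is HKD → CAD → NOK → HKD:
HKD 4,926,000.00 ÷ 6.266 = CAD 786,147.46
CAD 786,147.46 × 7.576 = NOK 5,955,853.18
NOK 5,955,853.18 × 0.8412 = HKD 5,010,063.69
Profit = HKD 5,010,063.69 − HKD 4,926,000.00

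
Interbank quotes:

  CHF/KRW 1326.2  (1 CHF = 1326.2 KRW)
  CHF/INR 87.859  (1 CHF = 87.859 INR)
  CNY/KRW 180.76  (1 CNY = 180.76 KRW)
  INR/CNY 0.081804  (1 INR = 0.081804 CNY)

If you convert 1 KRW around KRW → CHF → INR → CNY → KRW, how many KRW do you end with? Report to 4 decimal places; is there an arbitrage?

Around KRW → CHF → INR → CNY → KRW: 1 ÷ 1326.2 × 87.859 × 0.081804 × 180.76 = 0.979612
Product < 1; profitable direction is KRW → CNY → INR → CHF → KRW.

0.9796 (arbitrage exists)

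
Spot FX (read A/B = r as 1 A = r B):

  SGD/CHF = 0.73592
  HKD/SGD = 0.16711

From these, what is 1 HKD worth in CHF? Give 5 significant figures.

1 HKD × 0.16711 = 0.16711 SGD
0.16711 SGD × 0.73592 = 0.12298 CHF

HKD/CHF = 0.12298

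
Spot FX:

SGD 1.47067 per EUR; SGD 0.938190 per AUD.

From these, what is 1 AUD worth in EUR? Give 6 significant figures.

1 AUD × 0.938190 = 0.93819 SGD
0.93819 SGD ÷ 1.47067 = 0.637934 EUR

AUD/EUR = 0.637934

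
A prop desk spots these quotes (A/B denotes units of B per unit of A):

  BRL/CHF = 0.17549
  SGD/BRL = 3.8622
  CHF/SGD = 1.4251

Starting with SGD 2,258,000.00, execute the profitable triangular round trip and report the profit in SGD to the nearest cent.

Profit: SGD 79,714.46

Profitable loop is SGD → CHF → BRL → SGD:
SGD 2,258,000.00 ÷ 1.4251 = CHF 1,584,450.21
CHF 1,584,450.21 ÷ 0.17549 = BRL 9,028,720.80
BRL 9,028,720.80 ÷ 3.8622 = SGD 2,337,714.46
Profit = SGD 2,337,714.46 − SGD 2,258,000.00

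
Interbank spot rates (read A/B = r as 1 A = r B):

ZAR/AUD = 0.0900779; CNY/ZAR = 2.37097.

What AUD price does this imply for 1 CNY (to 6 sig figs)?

CNY/AUD = 0.213572

1 CNY × 2.37097 = 2.37097 ZAR
2.37097 ZAR × 0.0900779 = 0.213572 AUD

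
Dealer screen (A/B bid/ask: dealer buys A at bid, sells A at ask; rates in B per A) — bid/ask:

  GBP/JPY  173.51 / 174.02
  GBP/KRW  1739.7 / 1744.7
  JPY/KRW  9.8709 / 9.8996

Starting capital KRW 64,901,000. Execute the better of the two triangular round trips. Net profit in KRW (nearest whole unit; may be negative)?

Best loop KRW → JPY → GBP → KRW:
KRW 64,901,000 ÷ 9.8996 (buy JPY at ask) = JPY 6,555,921
JPY 6,555,921 ÷ 174.02 (buy GBP at ask) = GBP 37,673.38
GBP 37,673.38 × 1739.7 (sell GBP at bid) = KRW 65,540,378

Net profit: KRW 639,378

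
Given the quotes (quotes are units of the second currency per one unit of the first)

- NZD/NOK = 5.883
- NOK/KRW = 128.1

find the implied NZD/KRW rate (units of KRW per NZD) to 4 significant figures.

1 NZD × 5.883 = 5.883 NOK
5.883 NOK × 128.1 = 753.612 KRW

NZD/KRW = 753.6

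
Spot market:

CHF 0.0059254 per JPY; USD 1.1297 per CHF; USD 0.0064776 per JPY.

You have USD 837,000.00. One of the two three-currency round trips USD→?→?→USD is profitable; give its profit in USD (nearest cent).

Profit: USD 27,952.25

Profitable loop is USD → JPY → CHF → USD:
USD 837,000.00 ÷ 0.0064776 = JPY 129,214,524
JPY 129,214,524 × 0.0059254 = CHF 765,647.74
CHF 765,647.74 × 1.1297 = USD 864,952.25
Profit = USD 864,952.25 − USD 837,000.00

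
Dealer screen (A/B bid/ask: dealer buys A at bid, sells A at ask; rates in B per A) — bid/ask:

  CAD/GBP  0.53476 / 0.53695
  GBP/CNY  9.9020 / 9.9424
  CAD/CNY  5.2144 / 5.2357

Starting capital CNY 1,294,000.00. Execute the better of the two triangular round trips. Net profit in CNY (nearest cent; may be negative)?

Best loop CNY → CAD → GBP → CNY:
CNY 1,294,000.00 ÷ 5.2357 (buy CAD at ask) = CAD 247,149.38
CAD 247,149.38 × 0.53476 (sell CAD at bid) = GBP 132,165.60
GBP 132,165.60 × 9.9020 (sell GBP at bid) = CNY 1,308,703.79

Net profit: CNY 14,703.79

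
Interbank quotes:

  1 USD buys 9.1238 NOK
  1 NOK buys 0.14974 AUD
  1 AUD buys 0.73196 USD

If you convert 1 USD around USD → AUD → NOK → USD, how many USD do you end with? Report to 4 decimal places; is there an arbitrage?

1.0000 (no arbitrage)

Around USD → AUD → NOK → USD: 1 ÷ 0.73196 ÷ 0.14974 ÷ 9.1238 = 0.999998
Product ≈ 1 (deviation 0.000%, within rounding noise).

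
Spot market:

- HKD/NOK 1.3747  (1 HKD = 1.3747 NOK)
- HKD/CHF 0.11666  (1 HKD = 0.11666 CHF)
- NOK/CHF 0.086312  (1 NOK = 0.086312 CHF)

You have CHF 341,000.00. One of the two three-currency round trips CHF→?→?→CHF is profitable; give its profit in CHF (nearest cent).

Profit: CHF 5,825.90

Profitable loop is CHF → HKD → NOK → CHF:
CHF 341,000.00 ÷ 0.11666 = HKD 2,923,024.17
HKD 2,923,024.17 × 1.3747 = NOK 4,018,281.33
NOK 4,018,281.33 × 0.086312 = CHF 346,825.90
Profit = CHF 346,825.90 − CHF 341,000.00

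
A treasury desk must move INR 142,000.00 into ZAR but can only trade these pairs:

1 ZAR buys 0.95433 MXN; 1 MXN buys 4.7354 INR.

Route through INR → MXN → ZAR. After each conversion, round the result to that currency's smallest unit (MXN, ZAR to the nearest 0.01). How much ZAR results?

INR 142,000.00 ÷ 4.7354 = MXN 29,986.91
MXN 29,986.91 ÷ 0.95433 = ZAR 31,421.95

ZAR 31,421.95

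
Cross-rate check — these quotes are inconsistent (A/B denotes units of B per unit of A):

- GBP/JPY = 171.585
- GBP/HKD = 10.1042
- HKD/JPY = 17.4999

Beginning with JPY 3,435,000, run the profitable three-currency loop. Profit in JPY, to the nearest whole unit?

Profit: JPY 104,851

Profitable loop is JPY → GBP → HKD → JPY:
JPY 3,435,000 ÷ 171.585 = GBP 20,019.23
GBP 20,019.23 × 10.1042 = HKD 202,278.33
HKD 202,278.33 × 17.4999 = JPY 3,539,851
Profit = JPY 3,539,851 − JPY 3,435,000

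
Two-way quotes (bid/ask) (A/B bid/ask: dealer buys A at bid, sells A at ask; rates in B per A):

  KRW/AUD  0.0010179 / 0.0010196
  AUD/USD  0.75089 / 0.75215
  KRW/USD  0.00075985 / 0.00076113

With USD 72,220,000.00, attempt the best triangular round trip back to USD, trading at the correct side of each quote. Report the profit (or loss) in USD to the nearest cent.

Best loop USD → KRW → AUD → USD:
USD 72,220,000.00 ÷ 0.00076113 (buy KRW at ask) = KRW 94,885,236,425
KRW 94,885,236,425 × 0.0010179 (sell KRW at bid) = AUD 96,583,682.16
AUD 96,583,682.16 × 0.75089 (sell AUD at bid) = USD 72,523,721.09

Net profit: USD 303,721.09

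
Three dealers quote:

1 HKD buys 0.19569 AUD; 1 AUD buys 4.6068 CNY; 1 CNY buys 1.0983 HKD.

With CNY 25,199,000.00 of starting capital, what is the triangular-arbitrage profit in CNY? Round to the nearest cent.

Profit: CNY 251,383.54

Profitable loop is CNY → AUD → HKD → CNY:
CNY 25,199,000.00 ÷ 4.6068 = AUD 5,469,957.45
AUD 5,469,957.45 ÷ 0.19569 = HKD 27,952,156.24
HKD 27,952,156.24 ÷ 1.0983 = CNY 25,450,383.54
Profit = CNY 25,450,383.54 − CNY 25,199,000.00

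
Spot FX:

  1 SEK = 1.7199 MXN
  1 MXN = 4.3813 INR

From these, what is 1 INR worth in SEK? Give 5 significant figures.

1 INR ÷ 4.3813 = 0.228243 MXN
0.228243 MXN ÷ 1.7199 = 0.132707 SEK

INR/SEK = 0.13271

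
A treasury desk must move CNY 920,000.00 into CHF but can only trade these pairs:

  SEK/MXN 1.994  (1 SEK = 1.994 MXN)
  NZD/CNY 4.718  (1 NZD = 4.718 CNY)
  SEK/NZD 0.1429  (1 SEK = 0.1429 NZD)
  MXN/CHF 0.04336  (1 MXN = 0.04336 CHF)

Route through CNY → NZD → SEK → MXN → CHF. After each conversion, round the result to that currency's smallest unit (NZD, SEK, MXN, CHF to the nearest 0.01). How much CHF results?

CNY 920,000.00 ÷ 4.718 = NZD 194,997.88
NZD 194,997.88 ÷ 0.1429 = SEK 1,364,575.79
SEK 1,364,575.79 × 1.994 = MXN 2,720,964.13
MXN 2,720,964.13 × 0.04336 = CHF 117,981.00

CHF 117,981.00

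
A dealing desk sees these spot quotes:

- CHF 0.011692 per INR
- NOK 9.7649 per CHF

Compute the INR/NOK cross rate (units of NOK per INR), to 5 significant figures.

INR/NOK = 0.11417

1 INR × 0.011692 = 0.011692 CHF
0.011692 CHF × 9.7649 = 0.114171 NOK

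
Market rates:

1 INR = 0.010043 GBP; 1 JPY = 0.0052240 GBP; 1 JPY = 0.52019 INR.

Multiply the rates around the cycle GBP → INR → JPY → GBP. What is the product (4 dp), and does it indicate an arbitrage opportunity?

Around GBP → INR → JPY → GBP: 1 ÷ 0.010043 ÷ 0.52019 × 0.0052240 = 0.999949
Product ≈ 1 (deviation 0.005%, within rounding noise).

0.9999 (no arbitrage)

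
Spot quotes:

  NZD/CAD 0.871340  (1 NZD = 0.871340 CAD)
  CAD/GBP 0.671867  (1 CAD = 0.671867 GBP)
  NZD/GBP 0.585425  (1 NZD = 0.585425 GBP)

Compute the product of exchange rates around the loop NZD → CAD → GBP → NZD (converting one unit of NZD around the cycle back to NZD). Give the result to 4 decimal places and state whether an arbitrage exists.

1.0000 (no arbitrage)

Around NZD → CAD → GBP → NZD: 1 × 0.871340 × 0.671867 ÷ 0.585425 = 0.999999
Product ≈ 1 (deviation 0.000%, within rounding noise).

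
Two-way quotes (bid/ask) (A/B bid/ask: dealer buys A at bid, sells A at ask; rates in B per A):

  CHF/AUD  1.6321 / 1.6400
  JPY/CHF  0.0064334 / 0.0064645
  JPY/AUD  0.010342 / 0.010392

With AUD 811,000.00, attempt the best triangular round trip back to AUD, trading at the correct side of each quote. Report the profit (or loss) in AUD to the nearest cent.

Best loop AUD → JPY → CHF → AUD:
AUD 811,000.00 ÷ 0.010392 (buy JPY at ask) = JPY 78,040,801
JPY 78,040,801 × 0.0064334 (sell JPY at bid) = CHF 502,067.69
CHF 502,067.69 × 1.6321 (sell CHF at bid) = AUD 819,424.67

Net profit: AUD 8,424.67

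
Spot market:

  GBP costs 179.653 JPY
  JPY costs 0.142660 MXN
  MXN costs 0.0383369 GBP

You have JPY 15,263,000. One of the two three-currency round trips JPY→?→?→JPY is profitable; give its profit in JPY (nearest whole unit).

Profitable loop is JPY → GBP → MXN → JPY:
JPY 15,263,000 ÷ 179.653 = GBP 84,958.23
GBP 84,958.23 ÷ 0.0383369 = MXN 2,216,095.33
MXN 2,216,095.33 ÷ 0.142660 = JPY 15,534,104
Profit = JPY 15,534,104 − JPY 15,263,000

Profit: JPY 271,104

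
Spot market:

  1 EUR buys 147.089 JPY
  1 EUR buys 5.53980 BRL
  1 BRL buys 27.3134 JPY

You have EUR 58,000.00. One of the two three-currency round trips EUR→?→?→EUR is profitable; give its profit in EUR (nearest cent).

Profit: EUR 1,664.73

Profitable loop is EUR → BRL → JPY → EUR:
EUR 58,000.00 × 5.53980 = BRL 321,308.40
BRL 321,308.40 × 27.3134 = JPY 8,776,025
JPY 8,776,025 ÷ 147.089 = EUR 59,664.73
Profit = EUR 59,664.73 − EUR 58,000.00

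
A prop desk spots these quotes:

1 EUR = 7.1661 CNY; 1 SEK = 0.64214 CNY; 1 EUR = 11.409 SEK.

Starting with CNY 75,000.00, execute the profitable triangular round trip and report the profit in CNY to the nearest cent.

Profit: CNY 1,675.34

Profitable loop is CNY → EUR → SEK → CNY:
CNY 75,000.00 ÷ 7.1661 = EUR 10,465.94
EUR 10,465.94 × 11.409 = SEK 119,405.95
SEK 119,405.95 × 0.64214 = CNY 76,675.34
Profit = CNY 76,675.34 − CNY 75,000.00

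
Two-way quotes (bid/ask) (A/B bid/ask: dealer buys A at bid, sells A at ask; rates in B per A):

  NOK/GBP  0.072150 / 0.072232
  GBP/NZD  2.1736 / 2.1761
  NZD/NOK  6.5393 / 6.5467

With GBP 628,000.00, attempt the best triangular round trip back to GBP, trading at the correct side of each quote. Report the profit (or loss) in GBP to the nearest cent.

Net profit: GBP 16,031.14

Best loop GBP → NZD → NOK → GBP:
GBP 628,000.00 × 2.1736 (sell GBP at bid) = NZD 1,365,020.80
NZD 1,365,020.80 × 6.5393 (sell NZD at bid) = NOK 8,926,280.52
NOK 8,926,280.52 × 0.072150 (sell NOK at bid) = GBP 644,031.14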